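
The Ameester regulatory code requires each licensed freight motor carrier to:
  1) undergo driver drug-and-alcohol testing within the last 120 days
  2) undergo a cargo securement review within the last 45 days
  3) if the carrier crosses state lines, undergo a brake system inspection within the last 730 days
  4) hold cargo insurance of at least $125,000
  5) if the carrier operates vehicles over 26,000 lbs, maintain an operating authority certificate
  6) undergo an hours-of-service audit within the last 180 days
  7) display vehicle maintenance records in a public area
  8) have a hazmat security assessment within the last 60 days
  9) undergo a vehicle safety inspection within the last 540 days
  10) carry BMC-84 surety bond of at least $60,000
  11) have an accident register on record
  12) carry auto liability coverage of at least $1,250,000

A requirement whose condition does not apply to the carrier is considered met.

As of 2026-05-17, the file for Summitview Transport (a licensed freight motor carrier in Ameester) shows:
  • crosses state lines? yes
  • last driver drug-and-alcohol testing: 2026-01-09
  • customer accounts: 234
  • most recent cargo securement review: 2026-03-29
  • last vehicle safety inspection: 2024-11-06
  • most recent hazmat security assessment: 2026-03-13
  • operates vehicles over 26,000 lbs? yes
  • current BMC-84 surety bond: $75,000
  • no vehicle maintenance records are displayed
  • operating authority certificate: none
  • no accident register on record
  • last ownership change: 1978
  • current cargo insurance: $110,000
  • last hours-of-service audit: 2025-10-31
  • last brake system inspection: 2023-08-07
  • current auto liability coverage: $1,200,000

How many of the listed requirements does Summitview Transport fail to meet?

11

1. driver drug-and-alcohol testing 128 days ago vs limit 120 → not met
2. cargo securement review 49 days ago vs limit 45 → not met
3. condition 'crosses state lines' holds; brake system inspection 1014 days ago vs limit 730 → not met
4. cargo insurance $110,000 < $125,000 → not met
5. condition 'operates vehicles over 26,000 lbs' holds; operating authority certificate absent → not met
6. hours-of-service audit 198 days ago vs limit 180 → not met
7. vehicle maintenance records absent → not met
8. hazmat security assessment 65 days ago vs limit 60 → not met
9. vehicle safety inspection 557 days ago vs limit 540 → not met
10. BMC-84 surety bond $75,000 ≥ $60,000 → met
11. accident register absent → not met
12. auto liability coverage $1,200,000 < $1,250,000 → not met
Not met: 11 of 12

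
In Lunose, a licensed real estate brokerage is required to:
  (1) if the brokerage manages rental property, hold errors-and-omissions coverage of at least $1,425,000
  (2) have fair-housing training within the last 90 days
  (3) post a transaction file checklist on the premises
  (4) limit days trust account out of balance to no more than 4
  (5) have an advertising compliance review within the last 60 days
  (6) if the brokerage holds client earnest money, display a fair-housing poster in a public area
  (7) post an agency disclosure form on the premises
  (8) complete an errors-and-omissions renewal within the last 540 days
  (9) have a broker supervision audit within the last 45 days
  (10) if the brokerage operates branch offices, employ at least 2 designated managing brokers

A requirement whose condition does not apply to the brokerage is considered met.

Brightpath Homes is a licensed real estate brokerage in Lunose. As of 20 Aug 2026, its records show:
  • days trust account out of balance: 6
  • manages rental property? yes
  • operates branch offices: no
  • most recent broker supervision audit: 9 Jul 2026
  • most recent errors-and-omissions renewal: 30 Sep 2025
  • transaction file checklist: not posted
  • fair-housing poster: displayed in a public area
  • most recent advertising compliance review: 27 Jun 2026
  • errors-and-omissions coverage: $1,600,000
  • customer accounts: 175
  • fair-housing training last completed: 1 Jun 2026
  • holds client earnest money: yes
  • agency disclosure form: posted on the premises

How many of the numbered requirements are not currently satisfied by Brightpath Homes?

1. condition 'manages rental property' holds; errors-and-omissions coverage $1,600,000 ≥ $1,425,000 → met
2. fair-housing training 80 days ago vs limit 90 → met
3. transaction file checklist absent → not met
4. days trust account out of balance 6 > 4 → not met
5. advertising compliance review 54 days ago vs limit 60 → met
6. condition 'holds client earnest money' holds; fair-housing poster present → met
7. agency disclosure form present → met
8. errors-and-omissions renewal 324 days ago vs limit 540 → met
9. broker supervision audit 42 days ago vs limit 45 → met
10. condition 'operates branch offices' does not hold → requirement n/a → met
Not met: 2 of 10

2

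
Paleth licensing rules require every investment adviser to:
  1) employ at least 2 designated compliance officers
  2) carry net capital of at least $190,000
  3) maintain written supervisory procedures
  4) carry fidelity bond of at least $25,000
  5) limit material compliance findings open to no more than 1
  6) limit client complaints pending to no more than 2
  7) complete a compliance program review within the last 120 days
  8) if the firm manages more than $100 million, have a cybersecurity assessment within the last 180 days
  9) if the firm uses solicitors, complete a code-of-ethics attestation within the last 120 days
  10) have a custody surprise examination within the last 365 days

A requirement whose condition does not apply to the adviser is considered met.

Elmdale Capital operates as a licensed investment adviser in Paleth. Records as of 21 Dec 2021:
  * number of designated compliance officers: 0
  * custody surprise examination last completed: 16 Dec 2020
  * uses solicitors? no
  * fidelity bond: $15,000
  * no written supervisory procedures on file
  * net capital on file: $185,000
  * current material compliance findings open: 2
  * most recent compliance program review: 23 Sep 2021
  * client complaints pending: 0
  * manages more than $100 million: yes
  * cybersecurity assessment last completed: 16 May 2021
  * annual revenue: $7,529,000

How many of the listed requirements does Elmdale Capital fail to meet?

7

1. designated compliance officers 0 < 2 → not met
2. net capital $185,000 < $190,000 → not met
3. written supervisory procedures absent → not met
4. fidelity bond $15,000 < $25,000 → not met
5. material compliance findings open 2 > 1 → not met
6. client complaints pending 0 ≤ 2 → met
7. compliance program review 89 days ago vs limit 120 → met
8. condition 'manages more than $100 million' holds; cybersecurity assessment 219 days ago vs limit 180 → not met
9. condition 'uses solicitors' does not hold → requirement n/a → met
10. custody surprise examination 370 days ago vs limit 365 → not met
Not met: 7 of 10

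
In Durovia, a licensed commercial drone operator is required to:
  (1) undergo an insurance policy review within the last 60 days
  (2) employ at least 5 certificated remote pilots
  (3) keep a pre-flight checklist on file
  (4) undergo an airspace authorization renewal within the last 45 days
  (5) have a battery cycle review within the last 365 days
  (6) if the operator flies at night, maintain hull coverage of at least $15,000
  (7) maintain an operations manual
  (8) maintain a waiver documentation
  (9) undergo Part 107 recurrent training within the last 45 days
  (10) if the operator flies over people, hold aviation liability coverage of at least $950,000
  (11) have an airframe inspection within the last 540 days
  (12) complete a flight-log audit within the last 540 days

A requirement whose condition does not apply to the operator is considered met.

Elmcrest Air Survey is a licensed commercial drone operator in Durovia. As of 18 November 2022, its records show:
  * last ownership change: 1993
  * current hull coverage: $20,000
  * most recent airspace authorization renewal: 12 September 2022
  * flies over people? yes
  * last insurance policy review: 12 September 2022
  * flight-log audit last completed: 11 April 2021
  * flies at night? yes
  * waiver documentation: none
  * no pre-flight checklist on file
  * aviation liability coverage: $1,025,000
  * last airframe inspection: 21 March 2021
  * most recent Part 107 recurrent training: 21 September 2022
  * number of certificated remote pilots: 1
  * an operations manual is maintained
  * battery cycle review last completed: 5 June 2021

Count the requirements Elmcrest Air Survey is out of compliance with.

1. insurance policy review 67 days ago vs limit 60 → not met
2. certificated remote pilots 1 < 5 → not met
3. pre-flight checklist absent → not met
4. airspace authorization renewal 67 days ago vs limit 45 → not met
5. battery cycle review 531 days ago vs limit 365 → not met
6. condition 'flies at night' holds; hull coverage $20,000 ≥ $15,000 → met
7. operations manual present → met
8. waiver documentation absent → not met
9. Part 107 recurrent training 58 days ago vs limit 45 → not met
10. condition 'flies over people' holds; aviation liability coverage $1,025,000 ≥ $950,000 → met
11. airframe inspection 607 days ago vs limit 540 → not met
12. flight-log audit 586 days ago vs limit 540 → not met
Not met: 9 of 12

9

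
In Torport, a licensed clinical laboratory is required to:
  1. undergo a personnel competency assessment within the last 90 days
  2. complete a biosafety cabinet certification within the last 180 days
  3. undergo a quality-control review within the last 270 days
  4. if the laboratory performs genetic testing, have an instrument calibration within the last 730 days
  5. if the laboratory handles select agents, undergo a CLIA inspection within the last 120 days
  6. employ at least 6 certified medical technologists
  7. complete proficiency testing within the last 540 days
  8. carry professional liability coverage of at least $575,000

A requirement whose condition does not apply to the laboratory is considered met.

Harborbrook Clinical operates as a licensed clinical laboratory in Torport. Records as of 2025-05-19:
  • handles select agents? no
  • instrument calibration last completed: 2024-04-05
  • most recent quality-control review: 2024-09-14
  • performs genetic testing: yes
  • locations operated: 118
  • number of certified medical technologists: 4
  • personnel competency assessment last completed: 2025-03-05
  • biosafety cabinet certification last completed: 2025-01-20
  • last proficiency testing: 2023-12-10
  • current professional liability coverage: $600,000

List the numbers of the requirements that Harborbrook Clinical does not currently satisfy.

1. personnel competency assessment 75 days ago vs limit 90 → met
2. biosafety cabinet certification 119 days ago vs limit 180 → met
3. quality-control review 247 days ago vs limit 270 → met
4. condition 'performs genetic testing' holds; instrument calibration 409 days ago vs limit 730 → met
5. condition 'handles select agents' does not hold → requirement n/a → met
6. certified medical technologists 4 < 6 → not met
7. proficiency testing 526 days ago vs limit 540 → met
8. professional liability coverage $600,000 ≥ $575,000 → met
Not met: 6

6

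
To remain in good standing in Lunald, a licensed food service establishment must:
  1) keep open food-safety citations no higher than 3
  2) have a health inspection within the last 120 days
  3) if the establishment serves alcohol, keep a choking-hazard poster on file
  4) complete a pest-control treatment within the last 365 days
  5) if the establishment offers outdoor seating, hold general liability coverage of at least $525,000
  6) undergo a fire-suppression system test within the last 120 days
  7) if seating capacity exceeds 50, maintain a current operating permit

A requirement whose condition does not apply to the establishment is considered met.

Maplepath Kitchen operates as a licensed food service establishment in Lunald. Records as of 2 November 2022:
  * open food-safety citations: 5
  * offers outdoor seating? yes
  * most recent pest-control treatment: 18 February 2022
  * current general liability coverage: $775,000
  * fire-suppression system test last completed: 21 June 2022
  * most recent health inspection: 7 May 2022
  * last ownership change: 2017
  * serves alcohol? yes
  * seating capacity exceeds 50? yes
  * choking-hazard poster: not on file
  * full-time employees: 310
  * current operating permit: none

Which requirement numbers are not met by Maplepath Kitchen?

1. open food-safety citations 5 > 3 → not met
2. health inspection 179 days ago vs limit 120 → not met
3. condition 'serves alcohol' holds; choking-hazard poster absent → not met
4. pest-control treatment 257 days ago vs limit 365 → met
5. condition 'offers outdoor seating' holds; general liability coverage $775,000 ≥ $525,000 → met
6. fire-suppression system test 134 days ago vs limit 120 → not met
7. condition 'seating capacity exceeds 50' holds; current operating permit absent → not met
Not met: 1, 2, 3, 6, 7

1, 2, 3, 6, 7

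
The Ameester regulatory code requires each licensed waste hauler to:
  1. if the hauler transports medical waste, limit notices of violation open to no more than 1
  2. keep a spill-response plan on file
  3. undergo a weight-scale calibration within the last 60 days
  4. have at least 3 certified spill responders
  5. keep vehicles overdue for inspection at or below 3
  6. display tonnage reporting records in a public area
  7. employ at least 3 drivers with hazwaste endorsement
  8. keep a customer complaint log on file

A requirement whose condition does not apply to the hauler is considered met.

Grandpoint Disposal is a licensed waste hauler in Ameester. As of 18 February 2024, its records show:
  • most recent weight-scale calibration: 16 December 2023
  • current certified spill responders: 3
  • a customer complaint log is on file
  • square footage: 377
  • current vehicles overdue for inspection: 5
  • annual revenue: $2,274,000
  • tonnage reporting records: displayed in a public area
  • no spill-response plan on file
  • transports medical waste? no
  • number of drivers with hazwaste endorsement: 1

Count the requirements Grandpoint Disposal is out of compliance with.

1. condition 'transports medical waste' does not hold → requirement n/a → met
2. spill-response plan absent → not met
3. weight-scale calibration 64 days ago vs limit 60 → not met
4. certified spill responders 3 ≥ 3 → met
5. vehicles overdue for inspection 5 > 3 → not met
6. tonnage reporting records present → met
7. drivers with hazwaste endorsement 1 < 3 → not met
8. customer complaint log present → met
Not met: 4 of 8

4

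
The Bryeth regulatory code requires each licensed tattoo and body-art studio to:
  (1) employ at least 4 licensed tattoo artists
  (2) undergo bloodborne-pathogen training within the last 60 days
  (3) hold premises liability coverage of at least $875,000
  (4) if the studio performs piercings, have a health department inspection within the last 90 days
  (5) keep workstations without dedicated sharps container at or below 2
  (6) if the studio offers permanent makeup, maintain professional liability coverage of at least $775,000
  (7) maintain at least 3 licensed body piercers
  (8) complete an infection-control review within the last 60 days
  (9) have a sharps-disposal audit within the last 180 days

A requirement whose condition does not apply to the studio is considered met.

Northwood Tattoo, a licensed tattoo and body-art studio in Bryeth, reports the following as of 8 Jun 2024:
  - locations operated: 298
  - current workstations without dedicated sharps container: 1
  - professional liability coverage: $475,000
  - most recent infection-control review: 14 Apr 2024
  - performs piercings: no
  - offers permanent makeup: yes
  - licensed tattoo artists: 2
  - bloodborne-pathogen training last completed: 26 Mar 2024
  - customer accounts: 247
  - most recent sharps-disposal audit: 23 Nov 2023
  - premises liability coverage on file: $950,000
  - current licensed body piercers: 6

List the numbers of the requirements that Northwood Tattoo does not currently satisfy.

1. licensed tattoo artists 2 < 4 → not met
2. bloodborne-pathogen training 74 days ago vs limit 60 → not met
3. premises liability coverage $950,000 ≥ $875,000 → met
4. condition 'performs piercings' does not hold → requirement n/a → met
5. workstations without dedicated sharps container 1 ≤ 2 → met
6. condition 'offers permanent makeup' holds; professional liability coverage $475,000 < $775,000 → not met
7. licensed body piercers 6 ≥ 3 → met
8. infection-control review 55 days ago vs limit 60 → met
9. sharps-disposal audit 198 days ago vs limit 180 → not met
Not met: 1, 2, 6, 9

1, 2, 6, 9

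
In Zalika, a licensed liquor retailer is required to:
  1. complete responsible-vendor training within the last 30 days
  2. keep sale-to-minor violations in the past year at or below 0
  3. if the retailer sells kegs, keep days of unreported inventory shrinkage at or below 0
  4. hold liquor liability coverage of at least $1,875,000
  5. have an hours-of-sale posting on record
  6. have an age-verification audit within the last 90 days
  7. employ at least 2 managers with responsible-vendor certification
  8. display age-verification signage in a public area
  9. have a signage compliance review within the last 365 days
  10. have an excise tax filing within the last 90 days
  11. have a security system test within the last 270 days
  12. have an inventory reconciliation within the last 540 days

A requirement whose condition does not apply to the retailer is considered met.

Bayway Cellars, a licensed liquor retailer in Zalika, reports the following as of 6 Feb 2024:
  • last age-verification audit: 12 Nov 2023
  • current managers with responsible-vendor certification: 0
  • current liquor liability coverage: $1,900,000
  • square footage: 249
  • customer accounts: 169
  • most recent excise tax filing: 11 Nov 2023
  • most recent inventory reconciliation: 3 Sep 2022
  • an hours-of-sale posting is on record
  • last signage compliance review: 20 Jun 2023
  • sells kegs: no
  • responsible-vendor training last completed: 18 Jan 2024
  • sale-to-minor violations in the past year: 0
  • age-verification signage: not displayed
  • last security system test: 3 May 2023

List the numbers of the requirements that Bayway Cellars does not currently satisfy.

1. responsible-vendor training 19 days ago vs limit 30 → met
2. sale-to-minor violations in the past year 0 ≤ 0 → met
3. condition 'sells kegs' does not hold → requirement n/a → met
4. liquor liability coverage $1,900,000 ≥ $1,875,000 → met
5. hours-of-sale posting present → met
6. age-verification audit 86 days ago vs limit 90 → met
7. managers with responsible-vendor certification 0 < 2 → not met
8. age-verification signage absent → not met
9. signage compliance review 231 days ago vs limit 365 → met
10. excise tax filing 87 days ago vs limit 90 → met
11. security system test 279 days ago vs limit 270 → not met
12. inventory reconciliation 521 days ago vs limit 540 → met
Not met: 7, 8, 11

7, 8, 11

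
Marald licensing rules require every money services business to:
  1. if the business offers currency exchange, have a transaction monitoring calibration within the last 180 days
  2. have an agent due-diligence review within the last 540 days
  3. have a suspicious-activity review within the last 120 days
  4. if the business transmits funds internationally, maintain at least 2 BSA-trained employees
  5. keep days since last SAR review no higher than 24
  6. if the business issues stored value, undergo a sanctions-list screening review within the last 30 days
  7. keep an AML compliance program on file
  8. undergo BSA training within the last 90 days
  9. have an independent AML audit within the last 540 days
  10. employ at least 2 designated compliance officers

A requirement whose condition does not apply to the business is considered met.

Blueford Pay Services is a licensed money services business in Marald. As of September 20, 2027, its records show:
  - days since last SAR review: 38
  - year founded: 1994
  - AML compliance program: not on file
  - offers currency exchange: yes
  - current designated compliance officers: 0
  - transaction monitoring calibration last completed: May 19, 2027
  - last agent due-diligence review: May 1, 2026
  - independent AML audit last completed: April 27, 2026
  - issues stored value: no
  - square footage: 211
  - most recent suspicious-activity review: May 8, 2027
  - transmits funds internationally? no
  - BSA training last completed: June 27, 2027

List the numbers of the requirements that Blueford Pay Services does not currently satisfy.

1. condition 'offers currency exchange' holds; transaction monitoring calibration 124 days ago vs limit 180 → met
2. agent due-diligence review 507 days ago vs limit 540 → met
3. suspicious-activity review 135 days ago vs limit 120 → not met
4. condition 'transmits funds internationally' does not hold → requirement n/a → met
5. days since last SAR review 38 > 24 → not met
6. condition 'issues stored value' does not hold → requirement n/a → met
7. AML compliance program absent → not met
8. BSA training 85 days ago vs limit 90 → met
9. independent AML audit 511 days ago vs limit 540 → met
10. designated compliance officers 0 < 2 → not met
Not met: 3, 5, 7, 10

3, 5, 7, 10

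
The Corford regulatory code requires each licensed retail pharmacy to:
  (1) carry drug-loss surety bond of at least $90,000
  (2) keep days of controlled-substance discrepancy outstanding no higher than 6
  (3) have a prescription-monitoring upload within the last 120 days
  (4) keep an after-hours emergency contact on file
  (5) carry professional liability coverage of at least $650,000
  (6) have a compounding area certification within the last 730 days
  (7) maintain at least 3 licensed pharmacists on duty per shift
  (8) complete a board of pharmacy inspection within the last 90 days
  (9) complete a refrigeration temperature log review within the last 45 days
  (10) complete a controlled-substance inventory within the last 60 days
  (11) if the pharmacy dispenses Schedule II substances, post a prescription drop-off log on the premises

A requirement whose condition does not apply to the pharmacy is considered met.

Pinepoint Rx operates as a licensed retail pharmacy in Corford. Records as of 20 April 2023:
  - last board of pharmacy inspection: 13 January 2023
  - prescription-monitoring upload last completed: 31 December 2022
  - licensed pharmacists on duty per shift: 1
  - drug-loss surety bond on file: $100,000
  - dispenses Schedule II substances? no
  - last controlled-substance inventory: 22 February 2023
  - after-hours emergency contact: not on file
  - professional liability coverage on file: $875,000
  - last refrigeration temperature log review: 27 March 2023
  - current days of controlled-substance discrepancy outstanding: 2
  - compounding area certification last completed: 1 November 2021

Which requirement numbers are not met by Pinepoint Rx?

4, 7, 8

1. drug-loss surety bond $100,000 ≥ $90,000 → met
2. days of controlled-substance discrepancy outstanding 2 ≤ 6 → met
3. prescription-monitoring upload 110 days ago vs limit 120 → met
4. after-hours emergency contact absent → not met
5. professional liability coverage $875,000 ≥ $650,000 → met
6. compounding area certification 535 days ago vs limit 730 → met
7. licensed pharmacists on duty per shift 1 < 3 → not met
8. board of pharmacy inspection 97 days ago vs limit 90 → not met
9. refrigeration temperature log review 24 days ago vs limit 45 → met
10. controlled-substance inventory 57 days ago vs limit 60 → met
11. condition 'dispenses Schedule II substances' does not hold → requirement n/a → met
Not met: 4, 7, 8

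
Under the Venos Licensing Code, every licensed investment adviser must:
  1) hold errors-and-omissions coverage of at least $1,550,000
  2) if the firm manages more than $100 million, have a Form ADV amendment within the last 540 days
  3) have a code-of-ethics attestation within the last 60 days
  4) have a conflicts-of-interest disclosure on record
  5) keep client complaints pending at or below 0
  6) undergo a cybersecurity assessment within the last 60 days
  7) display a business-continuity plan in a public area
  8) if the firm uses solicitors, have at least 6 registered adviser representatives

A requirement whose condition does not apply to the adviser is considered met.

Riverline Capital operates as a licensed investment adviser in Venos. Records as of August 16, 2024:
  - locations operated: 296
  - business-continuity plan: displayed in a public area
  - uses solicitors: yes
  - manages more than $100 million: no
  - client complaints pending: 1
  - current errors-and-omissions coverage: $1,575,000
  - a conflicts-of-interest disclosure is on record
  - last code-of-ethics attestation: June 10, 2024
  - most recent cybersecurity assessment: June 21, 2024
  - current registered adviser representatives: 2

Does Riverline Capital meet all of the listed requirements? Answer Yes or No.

1. errors-and-omissions coverage $1,575,000 ≥ $1,550,000 → met
2. condition 'manages more than $100 million' does not hold → requirement n/a → met
3. code-of-ethics attestation 67 days ago vs limit 60 → not met
4. conflicts-of-interest disclosure present → met
5. client complaints pending 1 > 0 → not met
6. cybersecurity assessment 56 days ago vs limit 60 → met
7. business-continuity plan present → met
8. condition 'uses solicitors' holds; registered adviser representatives 2 < 6 → not met
Not met: 3, 5, 8

No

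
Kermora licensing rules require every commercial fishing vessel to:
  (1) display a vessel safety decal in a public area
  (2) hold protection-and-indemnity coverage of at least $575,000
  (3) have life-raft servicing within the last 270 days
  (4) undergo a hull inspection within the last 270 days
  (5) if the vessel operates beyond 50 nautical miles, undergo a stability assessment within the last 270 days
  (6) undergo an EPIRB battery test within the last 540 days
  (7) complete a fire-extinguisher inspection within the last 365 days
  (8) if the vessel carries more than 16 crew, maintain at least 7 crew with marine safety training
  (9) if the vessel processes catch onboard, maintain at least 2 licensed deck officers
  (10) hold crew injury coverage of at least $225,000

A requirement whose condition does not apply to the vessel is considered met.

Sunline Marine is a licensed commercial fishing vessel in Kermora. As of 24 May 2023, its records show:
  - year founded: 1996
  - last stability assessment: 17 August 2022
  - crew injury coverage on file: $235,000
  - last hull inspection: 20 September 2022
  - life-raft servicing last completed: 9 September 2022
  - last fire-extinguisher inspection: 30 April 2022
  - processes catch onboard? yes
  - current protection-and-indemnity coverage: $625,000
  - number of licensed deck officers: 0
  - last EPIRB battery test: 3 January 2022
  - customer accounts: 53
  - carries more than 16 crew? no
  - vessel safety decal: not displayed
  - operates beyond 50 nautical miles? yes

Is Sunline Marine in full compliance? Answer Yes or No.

1. vessel safety decal absent → not met
2. protection-and-indemnity coverage $625,000 ≥ $575,000 → met
3. life-raft servicing 257 days ago vs limit 270 → met
4. hull inspection 246 days ago vs limit 270 → met
5. condition 'operates beyond 50 nautical miles' holds; stability assessment 280 days ago vs limit 270 → not met
6. EPIRB battery test 506 days ago vs limit 540 → met
7. fire-extinguisher inspection 389 days ago vs limit 365 → not met
8. condition 'carries more than 16 crew' does not hold → requirement n/a → met
9. condition 'processes catch onboard' holds; licensed deck officers 0 < 2 → not met
10. crew injury coverage $235,000 ≥ $225,000 → met
Not met: 1, 5, 7, 9

No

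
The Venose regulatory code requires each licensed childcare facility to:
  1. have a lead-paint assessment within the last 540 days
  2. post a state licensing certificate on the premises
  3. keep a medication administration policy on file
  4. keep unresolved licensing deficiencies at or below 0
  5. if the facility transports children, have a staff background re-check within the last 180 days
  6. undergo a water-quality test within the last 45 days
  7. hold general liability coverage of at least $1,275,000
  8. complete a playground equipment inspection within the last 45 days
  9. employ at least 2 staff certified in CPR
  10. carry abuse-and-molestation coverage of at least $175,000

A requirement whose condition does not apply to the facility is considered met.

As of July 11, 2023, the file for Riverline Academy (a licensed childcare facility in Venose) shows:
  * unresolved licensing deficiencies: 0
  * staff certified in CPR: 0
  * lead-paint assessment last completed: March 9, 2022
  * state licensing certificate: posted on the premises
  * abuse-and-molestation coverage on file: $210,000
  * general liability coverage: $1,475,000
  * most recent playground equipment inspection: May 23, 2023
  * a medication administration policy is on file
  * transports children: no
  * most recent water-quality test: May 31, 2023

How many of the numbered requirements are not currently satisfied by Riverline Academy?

1. lead-paint assessment 489 days ago vs limit 540 → met
2. state licensing certificate present → met
3. medication administration policy present → met
4. unresolved licensing deficiencies 0 ≤ 0 → met
5. condition 'transports children' does not hold → requirement n/a → met
6. water-quality test 41 days ago vs limit 45 → met
7. general liability coverage $1,475,000 ≥ $1,275,000 → met
8. playground equipment inspection 49 days ago vs limit 45 → not met
9. staff certified in CPR 0 < 2 → not met
10. abuse-and-molestation coverage $210,000 ≥ $175,000 → met
Not met: 2 of 10

2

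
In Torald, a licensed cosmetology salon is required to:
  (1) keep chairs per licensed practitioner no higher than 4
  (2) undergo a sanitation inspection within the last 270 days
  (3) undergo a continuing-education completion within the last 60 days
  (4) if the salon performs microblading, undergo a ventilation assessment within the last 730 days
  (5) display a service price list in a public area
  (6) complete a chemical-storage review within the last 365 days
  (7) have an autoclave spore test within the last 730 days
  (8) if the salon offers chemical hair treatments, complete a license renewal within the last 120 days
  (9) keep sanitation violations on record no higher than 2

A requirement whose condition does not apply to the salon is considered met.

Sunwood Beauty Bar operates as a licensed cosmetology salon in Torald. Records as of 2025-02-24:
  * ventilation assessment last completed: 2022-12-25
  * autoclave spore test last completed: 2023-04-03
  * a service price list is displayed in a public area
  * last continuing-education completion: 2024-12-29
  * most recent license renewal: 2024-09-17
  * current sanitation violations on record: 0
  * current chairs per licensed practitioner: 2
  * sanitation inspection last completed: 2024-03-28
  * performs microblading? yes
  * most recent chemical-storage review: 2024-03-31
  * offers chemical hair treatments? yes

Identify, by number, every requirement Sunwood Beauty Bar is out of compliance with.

1. chairs per licensed practitioner 2 ≤ 4 → met
2. sanitation inspection 333 days ago vs limit 270 → not met
3. continuing-education completion 57 days ago vs limit 60 → met
4. condition 'performs microblading' holds; ventilation assessment 792 days ago vs limit 730 → not met
5. service price list present → met
6. chemical-storage review 330 days ago vs limit 365 → met
7. autoclave spore test 693 days ago vs limit 730 → met
8. condition 'offers chemical hair treatments' holds; license renewal 160 days ago vs limit 120 → not met
9. sanitation violations on record 0 ≤ 2 → met
Not met: 2, 4, 8

2, 4, 8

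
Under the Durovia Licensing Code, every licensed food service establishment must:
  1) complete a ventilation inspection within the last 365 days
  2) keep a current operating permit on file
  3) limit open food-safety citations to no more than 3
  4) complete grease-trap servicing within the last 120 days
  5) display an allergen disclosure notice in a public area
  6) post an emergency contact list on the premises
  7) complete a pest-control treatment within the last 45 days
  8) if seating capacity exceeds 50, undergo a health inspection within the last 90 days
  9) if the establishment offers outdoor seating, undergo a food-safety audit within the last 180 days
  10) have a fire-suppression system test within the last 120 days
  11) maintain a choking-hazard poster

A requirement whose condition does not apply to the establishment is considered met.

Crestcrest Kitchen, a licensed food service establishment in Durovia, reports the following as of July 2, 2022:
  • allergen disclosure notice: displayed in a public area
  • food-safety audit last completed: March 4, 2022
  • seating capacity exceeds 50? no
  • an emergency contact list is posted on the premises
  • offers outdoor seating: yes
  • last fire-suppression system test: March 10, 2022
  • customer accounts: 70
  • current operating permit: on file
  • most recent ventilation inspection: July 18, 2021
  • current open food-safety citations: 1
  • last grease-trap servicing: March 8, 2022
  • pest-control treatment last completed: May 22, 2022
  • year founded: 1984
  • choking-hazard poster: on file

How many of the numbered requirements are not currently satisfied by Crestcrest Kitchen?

0

1. ventilation inspection 349 days ago vs limit 365 → met
2. current operating permit present → met
3. open food-safety citations 1 ≤ 3 → met
4. grease-trap servicing 116 days ago vs limit 120 → met
5. allergen disclosure notice present → met
6. emergency contact list present → met
7. pest-control treatment 41 days ago vs limit 45 → met
8. condition 'seating capacity exceeds 50' does not hold → requirement n/a → met
9. condition 'offers outdoor seating' holds; food-safety audit 120 days ago vs limit 180 → met
10. fire-suppression system test 114 days ago vs limit 120 → met
11. choking-hazard poster present → met
Not met: 0 of 11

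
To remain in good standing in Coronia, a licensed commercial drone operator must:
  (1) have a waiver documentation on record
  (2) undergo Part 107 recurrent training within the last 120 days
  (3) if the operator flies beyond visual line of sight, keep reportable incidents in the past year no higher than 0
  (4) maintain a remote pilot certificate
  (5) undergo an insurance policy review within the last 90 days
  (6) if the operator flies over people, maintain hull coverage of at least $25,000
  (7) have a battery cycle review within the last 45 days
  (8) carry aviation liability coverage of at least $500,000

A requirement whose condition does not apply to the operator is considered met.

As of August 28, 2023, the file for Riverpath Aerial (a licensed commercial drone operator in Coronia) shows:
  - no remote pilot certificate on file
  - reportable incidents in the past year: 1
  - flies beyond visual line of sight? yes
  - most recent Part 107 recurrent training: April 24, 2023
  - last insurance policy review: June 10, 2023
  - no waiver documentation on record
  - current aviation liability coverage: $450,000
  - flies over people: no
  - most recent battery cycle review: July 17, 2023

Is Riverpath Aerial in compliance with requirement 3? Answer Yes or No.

No

3. condition 'flies beyond visual line of sight' holds; reportable incidents in the past year 1 > 0 → not met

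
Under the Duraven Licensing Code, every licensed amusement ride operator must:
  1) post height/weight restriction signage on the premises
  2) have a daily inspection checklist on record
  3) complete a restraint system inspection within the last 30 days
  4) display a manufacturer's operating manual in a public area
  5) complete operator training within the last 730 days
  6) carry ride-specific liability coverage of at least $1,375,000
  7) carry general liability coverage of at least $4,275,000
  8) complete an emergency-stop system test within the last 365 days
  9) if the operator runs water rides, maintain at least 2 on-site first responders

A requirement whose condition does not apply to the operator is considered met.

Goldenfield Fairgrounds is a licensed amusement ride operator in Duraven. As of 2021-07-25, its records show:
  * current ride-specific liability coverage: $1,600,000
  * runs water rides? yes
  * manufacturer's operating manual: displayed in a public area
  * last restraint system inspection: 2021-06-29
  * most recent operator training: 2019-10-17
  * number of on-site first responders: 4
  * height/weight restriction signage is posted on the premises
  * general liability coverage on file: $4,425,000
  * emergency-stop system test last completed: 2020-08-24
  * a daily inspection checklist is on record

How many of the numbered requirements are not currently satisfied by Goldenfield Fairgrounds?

0

1. height/weight restriction signage present → met
2. daily inspection checklist present → met
3. restraint system inspection 26 days ago vs limit 30 → met
4. manufacturer's operating manual present → met
5. operator training 647 days ago vs limit 730 → met
6. ride-specific liability coverage $1,600,000 ≥ $1,375,000 → met
7. general liability coverage $4,425,000 ≥ $4,275,000 → met
8. emergency-stop system test 335 days ago vs limit 365 → met
9. condition 'runs water rides' holds; on-site first responders 4 ≥ 2 → met
Not met: 0 of 9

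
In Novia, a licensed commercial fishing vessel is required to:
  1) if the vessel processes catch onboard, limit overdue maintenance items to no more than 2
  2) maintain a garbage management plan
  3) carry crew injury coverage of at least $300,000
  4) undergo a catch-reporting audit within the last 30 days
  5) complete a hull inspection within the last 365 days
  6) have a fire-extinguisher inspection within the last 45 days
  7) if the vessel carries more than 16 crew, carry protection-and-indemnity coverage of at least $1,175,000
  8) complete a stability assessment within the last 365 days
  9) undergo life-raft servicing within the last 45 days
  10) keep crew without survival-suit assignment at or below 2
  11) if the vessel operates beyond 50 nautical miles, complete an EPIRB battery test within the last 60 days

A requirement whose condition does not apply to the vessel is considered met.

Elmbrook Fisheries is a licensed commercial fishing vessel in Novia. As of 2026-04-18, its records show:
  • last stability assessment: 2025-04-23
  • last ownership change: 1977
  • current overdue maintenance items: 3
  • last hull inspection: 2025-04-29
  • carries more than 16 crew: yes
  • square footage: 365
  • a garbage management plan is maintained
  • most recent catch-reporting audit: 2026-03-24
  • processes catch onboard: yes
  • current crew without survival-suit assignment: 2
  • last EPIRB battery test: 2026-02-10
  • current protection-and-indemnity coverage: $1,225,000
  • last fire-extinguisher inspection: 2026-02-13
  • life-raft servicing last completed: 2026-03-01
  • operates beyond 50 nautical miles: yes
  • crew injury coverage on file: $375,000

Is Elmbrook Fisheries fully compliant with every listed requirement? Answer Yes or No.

No

1. condition 'processes catch onboard' holds; overdue maintenance items 3 > 2 → not met
2. garbage management plan present → met
3. crew injury coverage $375,000 ≥ $300,000 → met
4. catch-reporting audit 25 days ago vs limit 30 → met
5. hull inspection 354 days ago vs limit 365 → met
6. fire-extinguisher inspection 64 days ago vs limit 45 → not met
7. condition 'carries more than 16 crew' holds; protection-and-indemnity coverage $1,225,000 ≥ $1,175,000 → met
8. stability assessment 360 days ago vs limit 365 → met
9. life-raft servicing 48 days ago vs limit 45 → not met
10. crew without survival-suit assignment 2 ≤ 2 → met
11. condition 'operates beyond 50 nautical miles' holds; EPIRB battery test 67 days ago vs limit 60 → not met
Not met: 1, 6, 9, 11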